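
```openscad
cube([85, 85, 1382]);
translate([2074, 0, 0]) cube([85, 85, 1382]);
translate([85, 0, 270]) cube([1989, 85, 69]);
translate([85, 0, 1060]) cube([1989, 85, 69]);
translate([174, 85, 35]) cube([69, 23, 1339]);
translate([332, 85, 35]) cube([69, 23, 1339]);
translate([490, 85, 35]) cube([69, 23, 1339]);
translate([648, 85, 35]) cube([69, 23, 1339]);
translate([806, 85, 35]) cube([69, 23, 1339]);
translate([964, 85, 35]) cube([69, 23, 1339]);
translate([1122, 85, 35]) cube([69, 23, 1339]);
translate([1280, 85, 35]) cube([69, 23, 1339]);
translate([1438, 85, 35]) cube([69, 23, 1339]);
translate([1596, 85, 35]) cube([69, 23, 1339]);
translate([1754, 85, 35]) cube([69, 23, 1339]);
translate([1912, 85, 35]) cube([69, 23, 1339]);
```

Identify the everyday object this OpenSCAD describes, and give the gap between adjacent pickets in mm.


A fence section. The picket gap is 89 mm.

Two posts, two rails, 12 pickets — a fence section. Span 1989 mm holds 12 pickets of 69 mm with 13 equal gaps: ⌊(1989 − 12·69) / 13⌋ = 89 mm.


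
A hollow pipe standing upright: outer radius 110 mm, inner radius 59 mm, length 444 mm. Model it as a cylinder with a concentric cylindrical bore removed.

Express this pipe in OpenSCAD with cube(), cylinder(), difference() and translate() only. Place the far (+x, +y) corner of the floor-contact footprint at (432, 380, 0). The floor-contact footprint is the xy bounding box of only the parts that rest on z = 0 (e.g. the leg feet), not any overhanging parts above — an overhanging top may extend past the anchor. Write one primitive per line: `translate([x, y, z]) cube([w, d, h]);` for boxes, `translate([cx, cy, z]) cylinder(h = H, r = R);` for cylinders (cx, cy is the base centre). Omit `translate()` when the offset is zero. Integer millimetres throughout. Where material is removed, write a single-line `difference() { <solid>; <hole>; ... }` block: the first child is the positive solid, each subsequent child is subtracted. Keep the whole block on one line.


difference() { translate([322, 270, 0]) cylinder(h = 444, r = 110); translate([322, 270, 0]) cylinder(h = 444, r = 59); }


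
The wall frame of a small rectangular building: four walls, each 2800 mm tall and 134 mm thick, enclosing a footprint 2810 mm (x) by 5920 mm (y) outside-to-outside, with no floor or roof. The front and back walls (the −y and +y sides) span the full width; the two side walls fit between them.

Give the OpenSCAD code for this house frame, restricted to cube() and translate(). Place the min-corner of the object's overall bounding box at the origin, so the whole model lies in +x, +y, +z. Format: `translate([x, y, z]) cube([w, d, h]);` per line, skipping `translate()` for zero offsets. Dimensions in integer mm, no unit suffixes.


cube([2810, 134, 2800]);
translate([0, 5786, 0]) cube([2810, 134, 2800]);
translate([0, 134, 0]) cube([134, 5652, 2800]);
translate([2676, 134, 0]) cube([134, 5652, 2800]);


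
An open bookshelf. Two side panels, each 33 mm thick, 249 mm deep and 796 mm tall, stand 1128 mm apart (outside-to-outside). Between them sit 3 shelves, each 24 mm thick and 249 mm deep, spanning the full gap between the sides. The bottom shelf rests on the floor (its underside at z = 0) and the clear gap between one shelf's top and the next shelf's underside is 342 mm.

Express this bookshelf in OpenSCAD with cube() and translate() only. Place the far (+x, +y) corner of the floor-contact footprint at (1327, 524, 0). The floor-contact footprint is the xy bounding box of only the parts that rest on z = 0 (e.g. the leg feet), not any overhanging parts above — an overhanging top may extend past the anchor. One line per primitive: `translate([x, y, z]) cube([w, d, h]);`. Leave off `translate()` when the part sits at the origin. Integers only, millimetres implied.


translate([199, 275, 0]) cube([33, 249, 796]);
translate([1294, 275, 0]) cube([33, 249, 796]);
translate([232, 275, 0]) cube([1062, 249, 24]);
translate([232, 275, 366]) cube([1062, 249, 24]);
translate([232, 275, 732]) cube([1062, 249, 24]);


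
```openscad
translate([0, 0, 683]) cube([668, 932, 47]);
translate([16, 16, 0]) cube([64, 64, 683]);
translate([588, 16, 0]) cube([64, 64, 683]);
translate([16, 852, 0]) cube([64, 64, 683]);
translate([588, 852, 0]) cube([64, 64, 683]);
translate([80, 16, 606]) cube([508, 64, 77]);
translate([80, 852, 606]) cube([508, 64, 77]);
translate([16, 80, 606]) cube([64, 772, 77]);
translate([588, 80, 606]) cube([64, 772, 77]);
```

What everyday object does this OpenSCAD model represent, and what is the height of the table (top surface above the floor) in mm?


A table. The table height is 730 mm.

A 668×932×47 slab sits at z = 683 on four 64 mm square posts — a table. The top surface is at 683 + 47 = 730 mm.


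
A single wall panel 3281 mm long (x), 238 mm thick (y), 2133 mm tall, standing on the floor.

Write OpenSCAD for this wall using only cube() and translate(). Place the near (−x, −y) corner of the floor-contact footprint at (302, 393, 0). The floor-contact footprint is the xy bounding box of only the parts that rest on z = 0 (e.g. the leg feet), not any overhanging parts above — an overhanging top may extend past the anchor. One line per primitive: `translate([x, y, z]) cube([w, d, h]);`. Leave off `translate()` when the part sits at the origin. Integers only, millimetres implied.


translate([302, 393, 0]) cube([3281, 238, 2133]);


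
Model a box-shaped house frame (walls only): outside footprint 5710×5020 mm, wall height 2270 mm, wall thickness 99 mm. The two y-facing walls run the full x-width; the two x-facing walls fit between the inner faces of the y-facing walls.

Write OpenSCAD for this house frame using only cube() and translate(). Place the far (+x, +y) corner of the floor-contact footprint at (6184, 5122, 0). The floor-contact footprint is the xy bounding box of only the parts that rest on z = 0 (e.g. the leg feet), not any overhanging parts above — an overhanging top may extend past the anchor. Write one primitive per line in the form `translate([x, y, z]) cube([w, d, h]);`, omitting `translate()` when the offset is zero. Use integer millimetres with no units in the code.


translate([474, 102, 0]) cube([5710, 99, 2270]);
translate([474, 5023, 0]) cube([5710, 99, 2270]);
translate([474, 201, 0]) cube([99, 4822, 2270]);
translate([6085, 201, 0]) cube([99, 4822, 2270]);


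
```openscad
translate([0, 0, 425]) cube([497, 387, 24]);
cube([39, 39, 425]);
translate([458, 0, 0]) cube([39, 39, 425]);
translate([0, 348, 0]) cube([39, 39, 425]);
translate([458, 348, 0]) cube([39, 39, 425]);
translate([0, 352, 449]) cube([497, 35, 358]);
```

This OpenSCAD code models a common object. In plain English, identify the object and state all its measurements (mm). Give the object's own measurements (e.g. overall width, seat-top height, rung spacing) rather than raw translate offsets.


A chair. The seat is a 497×387×24 mm slab with its top at z = 449 mm, on four 39×39 mm corner legs (flush with the seat edges, standing on z = 0). A flat backrest 35 mm thick, 358 mm tall, spans the full seat width and rises from the seat top along its +y edge, rear face flush with the rear of the seat.


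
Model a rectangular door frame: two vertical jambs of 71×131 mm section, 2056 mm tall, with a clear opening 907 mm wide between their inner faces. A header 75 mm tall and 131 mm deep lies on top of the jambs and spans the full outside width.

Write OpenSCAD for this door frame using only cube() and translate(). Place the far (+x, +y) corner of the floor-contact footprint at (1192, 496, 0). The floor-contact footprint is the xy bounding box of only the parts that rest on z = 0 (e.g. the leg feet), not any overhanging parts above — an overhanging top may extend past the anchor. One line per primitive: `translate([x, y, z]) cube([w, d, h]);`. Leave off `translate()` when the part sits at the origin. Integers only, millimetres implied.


translate([143, 365, 0]) cube([71, 131, 2056]);
translate([1121, 365, 0]) cube([71, 131, 2056]);
translate([143, 365, 2056]) cube([1049, 131, 75]);


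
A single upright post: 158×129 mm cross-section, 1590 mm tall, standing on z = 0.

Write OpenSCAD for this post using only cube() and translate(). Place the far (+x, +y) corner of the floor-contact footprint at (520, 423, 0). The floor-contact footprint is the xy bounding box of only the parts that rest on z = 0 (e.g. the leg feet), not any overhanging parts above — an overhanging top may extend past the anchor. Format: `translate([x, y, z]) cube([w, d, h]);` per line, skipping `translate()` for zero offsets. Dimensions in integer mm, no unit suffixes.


translate([362, 294, 0]) cube([158, 129, 1590]);


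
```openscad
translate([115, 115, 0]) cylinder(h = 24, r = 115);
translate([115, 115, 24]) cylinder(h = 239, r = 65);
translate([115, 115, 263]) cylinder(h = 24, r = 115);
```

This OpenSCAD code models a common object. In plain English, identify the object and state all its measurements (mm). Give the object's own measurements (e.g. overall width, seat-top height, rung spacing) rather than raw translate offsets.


A spool: two coaxial disc flanges of radius 115 mm and thickness 24 mm, joined by a core cylinder of radius 65 mm and height 239 mm. The lower flange rests on z = 0 and the three cylinders share a vertical axis.


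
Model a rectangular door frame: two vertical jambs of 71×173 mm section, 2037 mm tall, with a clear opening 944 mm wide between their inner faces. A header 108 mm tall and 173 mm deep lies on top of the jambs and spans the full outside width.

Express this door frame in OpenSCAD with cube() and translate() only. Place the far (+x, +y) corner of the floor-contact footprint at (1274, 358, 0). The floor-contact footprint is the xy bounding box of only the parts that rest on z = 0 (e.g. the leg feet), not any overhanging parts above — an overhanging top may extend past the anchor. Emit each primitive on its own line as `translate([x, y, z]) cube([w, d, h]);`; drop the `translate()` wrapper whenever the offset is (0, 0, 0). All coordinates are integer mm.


translate([188, 185, 0]) cube([71, 173, 2037]);
translate([1203, 185, 0]) cube([71, 173, 2037]);
translate([188, 185, 2037]) cube([1086, 173, 108]);


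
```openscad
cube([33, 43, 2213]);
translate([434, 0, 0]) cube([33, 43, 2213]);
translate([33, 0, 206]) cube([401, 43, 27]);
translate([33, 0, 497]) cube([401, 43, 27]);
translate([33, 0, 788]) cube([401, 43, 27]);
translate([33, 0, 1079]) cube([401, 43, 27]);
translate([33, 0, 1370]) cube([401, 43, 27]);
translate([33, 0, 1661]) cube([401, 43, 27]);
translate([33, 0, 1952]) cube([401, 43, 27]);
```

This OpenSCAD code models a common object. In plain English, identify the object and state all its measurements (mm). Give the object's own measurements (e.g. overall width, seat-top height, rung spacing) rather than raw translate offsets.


A straight ladder. Two 33×43 mm vertical rails, 2213 mm tall, stand 467 mm apart (outside-to-outside) with their front faces coplanar on the −y side. 7 rungs, each 43 mm deep and 27 mm tall, span between the inner faces of the rails, front faces flush with the rails. The lowest rung's underside is at z = 206 mm and rungs are spaced 291 mm apart (underside to underside).


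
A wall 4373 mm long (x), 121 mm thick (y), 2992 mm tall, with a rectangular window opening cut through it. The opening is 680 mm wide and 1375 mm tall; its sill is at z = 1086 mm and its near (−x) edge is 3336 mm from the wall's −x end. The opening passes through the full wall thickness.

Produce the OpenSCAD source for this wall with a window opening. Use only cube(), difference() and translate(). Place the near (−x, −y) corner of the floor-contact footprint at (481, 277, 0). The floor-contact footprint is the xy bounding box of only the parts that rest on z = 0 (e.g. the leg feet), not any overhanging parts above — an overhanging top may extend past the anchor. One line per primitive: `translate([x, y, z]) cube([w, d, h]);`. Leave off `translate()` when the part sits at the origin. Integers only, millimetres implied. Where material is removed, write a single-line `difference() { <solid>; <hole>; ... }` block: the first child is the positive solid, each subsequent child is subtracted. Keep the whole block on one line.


difference() { translate([481, 277, 0]) cube([4373, 121, 2992]); translate([3817, 277, 1086]) cube([680, 121, 1375]); }


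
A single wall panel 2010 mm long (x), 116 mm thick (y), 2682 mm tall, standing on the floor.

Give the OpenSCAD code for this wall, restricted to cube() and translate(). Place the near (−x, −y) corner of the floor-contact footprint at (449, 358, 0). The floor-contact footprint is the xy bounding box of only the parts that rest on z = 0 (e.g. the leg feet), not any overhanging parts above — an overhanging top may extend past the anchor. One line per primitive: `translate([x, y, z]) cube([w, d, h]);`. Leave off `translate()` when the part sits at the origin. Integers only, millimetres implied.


translate([449, 358, 0]) cube([2010, 116, 2682]);


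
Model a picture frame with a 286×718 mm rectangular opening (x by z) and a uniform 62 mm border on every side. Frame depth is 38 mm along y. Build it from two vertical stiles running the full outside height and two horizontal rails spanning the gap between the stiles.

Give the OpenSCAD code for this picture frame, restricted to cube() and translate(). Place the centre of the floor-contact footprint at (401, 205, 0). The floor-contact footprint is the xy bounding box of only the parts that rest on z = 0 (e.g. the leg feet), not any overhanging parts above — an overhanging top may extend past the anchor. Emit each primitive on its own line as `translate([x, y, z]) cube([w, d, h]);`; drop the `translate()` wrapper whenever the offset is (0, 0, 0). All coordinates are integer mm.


translate([196, 186, 0]) cube([62, 38, 842]);
translate([544, 186, 0]) cube([62, 38, 842]);
translate([258, 186, 0]) cube([286, 38, 62]);
translate([258, 186, 780]) cube([286, 38, 62]);


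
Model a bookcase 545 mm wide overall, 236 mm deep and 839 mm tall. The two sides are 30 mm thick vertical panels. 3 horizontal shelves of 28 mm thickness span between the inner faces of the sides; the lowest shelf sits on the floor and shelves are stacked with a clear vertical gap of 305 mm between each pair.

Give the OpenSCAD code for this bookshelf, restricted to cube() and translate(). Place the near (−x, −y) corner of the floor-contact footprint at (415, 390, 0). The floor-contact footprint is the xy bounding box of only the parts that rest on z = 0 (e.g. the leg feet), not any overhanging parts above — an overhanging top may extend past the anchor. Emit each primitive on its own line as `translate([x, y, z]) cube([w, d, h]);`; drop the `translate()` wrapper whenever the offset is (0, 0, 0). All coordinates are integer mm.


translate([415, 390, 0]) cube([30, 236, 839]);
translate([930, 390, 0]) cube([30, 236, 839]);
translate([445, 390, 0]) cube([485, 236, 28]);
translate([445, 390, 333]) cube([485, 236, 28]);
translate([445, 390, 666]) cube([485, 236, 28]);


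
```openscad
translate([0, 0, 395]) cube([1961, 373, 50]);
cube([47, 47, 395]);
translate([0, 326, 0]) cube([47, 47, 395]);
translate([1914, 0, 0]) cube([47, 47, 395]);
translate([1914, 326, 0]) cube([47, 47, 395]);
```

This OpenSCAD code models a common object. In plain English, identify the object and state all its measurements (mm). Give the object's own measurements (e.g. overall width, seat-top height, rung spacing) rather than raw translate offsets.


A long wooden bench with a 1961 mm (x) × 373 mm (y) seat, 50 mm thick, its top surface 445 mm above the floor. Four 47 mm square legs at the seat corners, flush with the edges, run from z = 0 to the seat underside.


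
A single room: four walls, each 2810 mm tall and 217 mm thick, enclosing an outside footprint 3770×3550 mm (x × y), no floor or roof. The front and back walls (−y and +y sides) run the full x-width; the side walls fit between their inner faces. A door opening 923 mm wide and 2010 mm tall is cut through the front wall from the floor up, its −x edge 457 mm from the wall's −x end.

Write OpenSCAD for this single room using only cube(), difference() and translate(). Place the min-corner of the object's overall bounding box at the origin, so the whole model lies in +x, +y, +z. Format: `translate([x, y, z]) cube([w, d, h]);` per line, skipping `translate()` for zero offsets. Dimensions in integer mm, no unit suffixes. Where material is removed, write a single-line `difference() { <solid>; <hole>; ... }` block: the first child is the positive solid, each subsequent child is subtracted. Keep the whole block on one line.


difference() { cube([3770, 217, 2810]); translate([457, 0, 0]) cube([923, 217, 2010]); }
translate([0, 3333, 0]) cube([3770, 217, 2810]);
translate([0, 217, 0]) cube([217, 3116, 2810]);
translate([3553, 217, 0]) cube([217, 3116, 2810]);


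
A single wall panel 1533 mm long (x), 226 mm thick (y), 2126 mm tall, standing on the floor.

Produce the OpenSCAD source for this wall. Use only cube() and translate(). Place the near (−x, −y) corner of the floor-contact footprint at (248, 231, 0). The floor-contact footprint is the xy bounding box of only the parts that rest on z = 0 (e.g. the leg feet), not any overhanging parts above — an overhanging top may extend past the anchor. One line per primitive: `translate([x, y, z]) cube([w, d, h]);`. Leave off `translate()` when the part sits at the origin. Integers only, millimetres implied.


translate([248, 231, 0]) cube([1533, 226, 2126]);


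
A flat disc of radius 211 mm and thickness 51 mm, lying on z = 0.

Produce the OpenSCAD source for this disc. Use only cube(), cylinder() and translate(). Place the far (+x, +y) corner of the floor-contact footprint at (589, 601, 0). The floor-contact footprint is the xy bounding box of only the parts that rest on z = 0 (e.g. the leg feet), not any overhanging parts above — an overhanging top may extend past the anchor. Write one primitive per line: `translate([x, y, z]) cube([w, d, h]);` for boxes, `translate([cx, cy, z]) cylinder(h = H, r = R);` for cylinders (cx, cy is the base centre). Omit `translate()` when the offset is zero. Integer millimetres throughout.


translate([378, 390, 0]) cylinder(h = 51, r = 211);


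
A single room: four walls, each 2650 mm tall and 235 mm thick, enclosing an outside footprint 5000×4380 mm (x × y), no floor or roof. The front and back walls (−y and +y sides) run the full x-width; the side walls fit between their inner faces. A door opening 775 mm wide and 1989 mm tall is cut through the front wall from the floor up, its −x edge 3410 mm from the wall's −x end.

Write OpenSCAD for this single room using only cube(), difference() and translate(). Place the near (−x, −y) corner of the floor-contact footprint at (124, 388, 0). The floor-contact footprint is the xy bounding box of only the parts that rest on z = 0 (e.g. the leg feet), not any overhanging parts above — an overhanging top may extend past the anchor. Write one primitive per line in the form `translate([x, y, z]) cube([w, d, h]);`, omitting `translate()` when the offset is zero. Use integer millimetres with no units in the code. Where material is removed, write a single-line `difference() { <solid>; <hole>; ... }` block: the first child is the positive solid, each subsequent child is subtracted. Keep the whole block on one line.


difference() { translate([124, 388, 0]) cube([5000, 235, 2650]); translate([3534, 388, 0]) cube([775, 235, 1989]); }
translate([124, 4533, 0]) cube([5000, 235, 2650]);
translate([124, 623, 0]) cube([235, 3910, 2650]);
translate([4889, 623, 0]) cube([235, 3910, 2650]);


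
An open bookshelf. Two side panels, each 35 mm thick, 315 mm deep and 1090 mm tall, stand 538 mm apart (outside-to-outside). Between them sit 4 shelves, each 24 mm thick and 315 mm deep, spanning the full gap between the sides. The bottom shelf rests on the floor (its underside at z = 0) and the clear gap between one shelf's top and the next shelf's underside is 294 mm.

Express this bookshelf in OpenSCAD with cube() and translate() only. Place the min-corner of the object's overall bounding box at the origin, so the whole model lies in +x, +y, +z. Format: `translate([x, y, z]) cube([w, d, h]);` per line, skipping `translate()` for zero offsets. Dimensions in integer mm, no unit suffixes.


cube([35, 315, 1090]);
translate([503, 0, 0]) cube([35, 315, 1090]);
translate([35, 0, 0]) cube([468, 315, 24]);
translate([35, 0, 318]) cube([468, 315, 24]);
translate([35, 0, 636]) cube([468, 315, 24]);
translate([35, 0, 954]) cube([468, 315, 24]);


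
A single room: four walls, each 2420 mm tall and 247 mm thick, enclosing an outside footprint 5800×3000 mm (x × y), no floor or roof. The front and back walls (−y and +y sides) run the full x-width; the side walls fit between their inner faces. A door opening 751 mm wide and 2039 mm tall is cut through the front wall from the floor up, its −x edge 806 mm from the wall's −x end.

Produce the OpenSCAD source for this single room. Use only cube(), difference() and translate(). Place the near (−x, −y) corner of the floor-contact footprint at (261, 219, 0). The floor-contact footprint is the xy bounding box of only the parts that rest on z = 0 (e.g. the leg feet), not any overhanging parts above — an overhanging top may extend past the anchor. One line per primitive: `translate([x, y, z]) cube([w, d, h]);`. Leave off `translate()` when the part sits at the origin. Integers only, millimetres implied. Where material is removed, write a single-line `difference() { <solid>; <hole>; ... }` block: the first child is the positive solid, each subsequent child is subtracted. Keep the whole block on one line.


difference() { translate([261, 219, 0]) cube([5800, 247, 2420]); translate([1067, 219, 0]) cube([751, 247, 2039]); }
translate([261, 2972, 0]) cube([5800, 247, 2420]);
translate([261, 466, 0]) cube([247, 2506, 2420]);
translate([5814, 466, 0]) cube([247, 2506, 2420]);


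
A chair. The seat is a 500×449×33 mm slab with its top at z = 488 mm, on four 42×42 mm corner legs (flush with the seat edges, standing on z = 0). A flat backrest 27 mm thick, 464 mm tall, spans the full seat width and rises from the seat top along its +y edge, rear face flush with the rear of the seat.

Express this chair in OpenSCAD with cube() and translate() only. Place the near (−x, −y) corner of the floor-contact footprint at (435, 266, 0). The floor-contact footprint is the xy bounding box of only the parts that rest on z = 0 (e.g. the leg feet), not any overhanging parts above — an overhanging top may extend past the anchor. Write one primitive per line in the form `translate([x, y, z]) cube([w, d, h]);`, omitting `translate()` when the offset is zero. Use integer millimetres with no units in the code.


// leg_h = 488 - 33 = 455
translate([435, 266, 455]) cube([500, 449, 33]);
translate([435, 266, 0]) cube([42, 42, 455]);
translate([893, 266, 0]) cube([42, 42, 455]);
translate([435, 673, 0]) cube([42, 42, 455]);
translate([893, 673, 0]) cube([42, 42, 455]);
translate([435, 688, 488]) cube([500, 27, 464]);


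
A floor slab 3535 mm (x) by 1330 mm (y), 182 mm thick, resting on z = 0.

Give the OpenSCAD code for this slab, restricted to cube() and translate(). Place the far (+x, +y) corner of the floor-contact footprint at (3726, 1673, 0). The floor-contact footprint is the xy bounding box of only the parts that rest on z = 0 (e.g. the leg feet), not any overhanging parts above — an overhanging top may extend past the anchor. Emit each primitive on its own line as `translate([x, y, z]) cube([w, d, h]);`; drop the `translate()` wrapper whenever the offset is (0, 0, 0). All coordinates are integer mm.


translate([191, 343, 0]) cube([3535, 1330, 182]);


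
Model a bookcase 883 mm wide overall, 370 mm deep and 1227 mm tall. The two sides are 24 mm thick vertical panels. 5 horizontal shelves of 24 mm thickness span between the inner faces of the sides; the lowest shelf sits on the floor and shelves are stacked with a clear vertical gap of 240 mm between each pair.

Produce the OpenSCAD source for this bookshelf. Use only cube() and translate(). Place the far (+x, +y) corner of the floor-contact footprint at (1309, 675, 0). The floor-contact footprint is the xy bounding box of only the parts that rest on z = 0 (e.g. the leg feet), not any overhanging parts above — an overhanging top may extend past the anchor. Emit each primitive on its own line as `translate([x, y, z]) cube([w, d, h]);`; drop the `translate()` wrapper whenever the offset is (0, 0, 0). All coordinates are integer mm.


translate([426, 305, 0]) cube([24, 370, 1227]);
translate([1285, 305, 0]) cube([24, 370, 1227]);
translate([450, 305, 0]) cube([835, 370, 24]);
translate([450, 305, 264]) cube([835, 370, 24]);
translate([450, 305, 528]) cube([835, 370, 24]);
translate([450, 305, 792]) cube([835, 370, 24]);
translate([450, 305, 1056]) cube([835, 370, 24]);


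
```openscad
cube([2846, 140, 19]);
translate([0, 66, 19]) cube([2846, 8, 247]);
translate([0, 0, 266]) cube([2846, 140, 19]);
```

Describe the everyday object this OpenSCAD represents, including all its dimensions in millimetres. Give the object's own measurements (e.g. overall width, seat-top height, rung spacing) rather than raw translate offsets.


An I-beam lying along x, 2846 mm long. Overall section height 285 mm. Two flanges 140 mm wide (y) and 19 mm thick, one on the floor and one at the top; a web 8 mm thick runs between them, centred on the flange width.


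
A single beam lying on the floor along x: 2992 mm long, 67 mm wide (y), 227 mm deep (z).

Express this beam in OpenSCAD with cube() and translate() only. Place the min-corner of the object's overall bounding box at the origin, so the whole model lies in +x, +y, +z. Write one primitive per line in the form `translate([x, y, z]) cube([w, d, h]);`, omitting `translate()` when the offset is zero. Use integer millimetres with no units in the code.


cube([2992, 67, 227]);


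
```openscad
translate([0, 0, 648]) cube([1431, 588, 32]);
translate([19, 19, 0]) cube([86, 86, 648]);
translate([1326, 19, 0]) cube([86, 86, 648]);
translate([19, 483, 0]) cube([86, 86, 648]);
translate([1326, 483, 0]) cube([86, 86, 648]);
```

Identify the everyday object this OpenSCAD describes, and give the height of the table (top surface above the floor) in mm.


A table. The table height is 680 mm.

A 1431×588×32 slab sits at z = 648 on four 86 mm square posts — a table. The top surface is at 648 + 32 = 680 mm.


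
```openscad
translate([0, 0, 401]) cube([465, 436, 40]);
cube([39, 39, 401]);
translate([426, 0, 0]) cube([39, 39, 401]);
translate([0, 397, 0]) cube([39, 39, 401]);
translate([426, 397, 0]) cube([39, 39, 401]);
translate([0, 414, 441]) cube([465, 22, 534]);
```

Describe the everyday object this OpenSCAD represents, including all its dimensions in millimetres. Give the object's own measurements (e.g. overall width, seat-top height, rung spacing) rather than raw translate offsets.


A chair. The seat is a 465×436×40 mm slab with its top at z = 441 mm, on four 39×39 mm corner legs (flush with the seat edges, standing on z = 0). A flat backrest 22 mm thick, 534 mm tall, spans the full seat width and rises from the seat top along its +y edge, rear face flush with the rear of the seat.


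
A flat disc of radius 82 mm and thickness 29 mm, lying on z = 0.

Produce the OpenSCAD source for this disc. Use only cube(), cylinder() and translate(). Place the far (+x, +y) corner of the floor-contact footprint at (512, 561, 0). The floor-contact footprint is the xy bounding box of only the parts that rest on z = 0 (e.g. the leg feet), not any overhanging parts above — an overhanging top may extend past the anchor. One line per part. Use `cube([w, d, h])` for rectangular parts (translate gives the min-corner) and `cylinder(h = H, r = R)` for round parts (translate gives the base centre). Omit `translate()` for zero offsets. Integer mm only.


translate([430, 479, 0]) cylinder(h = 29, r = 82);


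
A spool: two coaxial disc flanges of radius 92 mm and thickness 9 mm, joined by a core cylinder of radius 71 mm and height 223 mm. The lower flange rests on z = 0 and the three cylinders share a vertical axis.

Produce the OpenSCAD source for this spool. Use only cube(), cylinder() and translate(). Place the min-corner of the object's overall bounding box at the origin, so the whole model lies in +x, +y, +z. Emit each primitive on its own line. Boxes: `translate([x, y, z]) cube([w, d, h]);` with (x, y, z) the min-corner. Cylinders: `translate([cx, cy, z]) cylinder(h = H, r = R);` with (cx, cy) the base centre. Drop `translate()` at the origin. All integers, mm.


translate([92, 92, 0]) cylinder(h = 9, r = 92);
translate([92, 92, 9]) cylinder(h = 223, r = 71);
translate([92, 92, 232]) cylinder(h = 9, r = 92);


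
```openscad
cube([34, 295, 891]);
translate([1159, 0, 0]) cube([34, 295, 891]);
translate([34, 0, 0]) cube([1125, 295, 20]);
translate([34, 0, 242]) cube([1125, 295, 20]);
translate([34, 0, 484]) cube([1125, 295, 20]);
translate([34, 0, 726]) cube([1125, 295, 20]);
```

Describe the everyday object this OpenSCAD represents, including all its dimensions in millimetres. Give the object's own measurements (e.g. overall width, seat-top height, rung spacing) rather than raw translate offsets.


An open bookshelf. Two side panels, each 34 mm thick, 295 mm deep and 891 mm tall, stand 1193 mm apart (outside-to-outside). Between them sit 4 shelves, each 20 mm thick and 295 mm deep, spanning the full gap between the sides. The bottom shelf rests on the floor (its underside at z = 0) and the clear gap between one shelf's top and the next shelf's underside is 222 mm.


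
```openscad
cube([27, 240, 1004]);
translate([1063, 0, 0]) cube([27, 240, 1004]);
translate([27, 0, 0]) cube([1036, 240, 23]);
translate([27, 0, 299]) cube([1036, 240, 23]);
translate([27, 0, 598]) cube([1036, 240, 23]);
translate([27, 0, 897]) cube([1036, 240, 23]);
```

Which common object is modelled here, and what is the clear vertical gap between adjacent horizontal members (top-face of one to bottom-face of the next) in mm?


A bookshelf. The clear shelf gap is 276 mm.

Two tall side panels with 4 horizontal boards between them — a bookshelf. The first two shelf undersides are at z = 0 and z = 299; with shelf thickness 23, the clear gap is 299 − 0 − 23 = 276 mm.


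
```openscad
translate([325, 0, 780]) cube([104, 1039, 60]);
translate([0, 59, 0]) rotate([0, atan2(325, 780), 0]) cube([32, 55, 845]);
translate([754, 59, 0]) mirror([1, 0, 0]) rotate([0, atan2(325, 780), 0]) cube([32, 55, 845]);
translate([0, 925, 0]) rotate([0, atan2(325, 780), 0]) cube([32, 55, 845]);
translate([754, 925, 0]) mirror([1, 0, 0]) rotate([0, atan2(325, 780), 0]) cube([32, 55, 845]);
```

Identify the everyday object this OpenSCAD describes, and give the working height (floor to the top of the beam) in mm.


A sawhorse. The overall height is 840 mm.

A beam across two mirrored pairs of raked legs — a sawhorse. The beam's underside is at z = 780 (matching the legs' vertical rise in atan2(325, 780)) and the beam is 60 mm tall, so its top is at 780 + 60 = 840 mm. The raked legs top out at the beam's underside, so that is the highest point.


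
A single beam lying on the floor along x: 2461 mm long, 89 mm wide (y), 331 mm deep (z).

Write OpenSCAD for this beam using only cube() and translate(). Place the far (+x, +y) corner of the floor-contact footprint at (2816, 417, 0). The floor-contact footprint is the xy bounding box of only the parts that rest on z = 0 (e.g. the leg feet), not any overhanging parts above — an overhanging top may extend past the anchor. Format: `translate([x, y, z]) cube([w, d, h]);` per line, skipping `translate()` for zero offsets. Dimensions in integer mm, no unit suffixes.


translate([355, 328, 0]) cube([2461, 89, 331]);


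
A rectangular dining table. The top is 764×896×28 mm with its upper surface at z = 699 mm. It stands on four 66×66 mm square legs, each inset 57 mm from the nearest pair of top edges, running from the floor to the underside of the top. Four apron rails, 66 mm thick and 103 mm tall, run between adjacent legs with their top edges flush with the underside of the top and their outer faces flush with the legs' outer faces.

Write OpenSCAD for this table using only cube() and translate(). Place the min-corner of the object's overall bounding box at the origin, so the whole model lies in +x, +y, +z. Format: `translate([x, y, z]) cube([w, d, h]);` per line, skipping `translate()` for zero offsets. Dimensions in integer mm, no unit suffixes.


// leg_h = 699 - 28 = 671
// apron z = 671 - 103 = 568
translate([0, 0, 671]) cube([764, 896, 28]);
translate([57, 57, 0]) cube([66, 66, 671]);
translate([641, 57, 0]) cube([66, 66, 671]);
translate([57, 773, 0]) cube([66, 66, 671]);
translate([641, 773, 0]) cube([66, 66, 671]);
translate([123, 57, 568]) cube([518, 66, 103]);
translate([123, 773, 568]) cube([518, 66, 103]);
translate([57, 123, 568]) cube([66, 650, 103]);
translate([641, 123, 568]) cube([66, 650, 103]);


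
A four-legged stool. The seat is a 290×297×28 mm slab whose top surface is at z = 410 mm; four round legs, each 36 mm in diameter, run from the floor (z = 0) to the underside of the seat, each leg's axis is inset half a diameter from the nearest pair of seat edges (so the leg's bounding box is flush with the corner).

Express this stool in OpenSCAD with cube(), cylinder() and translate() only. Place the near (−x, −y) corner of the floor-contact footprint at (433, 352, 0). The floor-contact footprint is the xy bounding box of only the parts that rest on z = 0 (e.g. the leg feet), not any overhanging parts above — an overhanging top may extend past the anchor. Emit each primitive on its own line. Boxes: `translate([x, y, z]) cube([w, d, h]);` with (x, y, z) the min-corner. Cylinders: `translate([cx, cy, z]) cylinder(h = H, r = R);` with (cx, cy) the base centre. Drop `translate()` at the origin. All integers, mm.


translate([433, 352, 382]) cube([290, 297, 28]);
translate([451, 370, 0]) cylinder(h = 382, r = 18);
translate([705, 370, 0]) cylinder(h = 382, r = 18);
translate([451, 631, 0]) cylinder(h = 382, r = 18);
translate([705, 631, 0]) cylinder(h = 382, r = 18);


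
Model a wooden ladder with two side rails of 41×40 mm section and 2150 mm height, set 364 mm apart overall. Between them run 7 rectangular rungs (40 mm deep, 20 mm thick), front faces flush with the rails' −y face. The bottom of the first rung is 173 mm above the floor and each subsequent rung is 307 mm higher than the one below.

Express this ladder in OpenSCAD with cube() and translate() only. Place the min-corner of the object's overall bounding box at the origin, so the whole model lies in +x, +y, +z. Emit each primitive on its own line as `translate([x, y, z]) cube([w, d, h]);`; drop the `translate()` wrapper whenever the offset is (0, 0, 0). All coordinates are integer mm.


cube([41, 40, 2150]);
translate([323, 0, 0]) cube([41, 40, 2150]);
translate([41, 0, 173]) cube([282, 40, 20]);
translate([41, 0, 480]) cube([282, 40, 20]);
translate([41, 0, 787]) cube([282, 40, 20]);
translate([41, 0, 1094]) cube([282, 40, 20]);
translate([41, 0, 1401]) cube([282, 40, 20]);
translate([41, 0, 1708]) cube([282, 40, 20]);
translate([41, 0, 2015]) cube([282, 40, 20]);


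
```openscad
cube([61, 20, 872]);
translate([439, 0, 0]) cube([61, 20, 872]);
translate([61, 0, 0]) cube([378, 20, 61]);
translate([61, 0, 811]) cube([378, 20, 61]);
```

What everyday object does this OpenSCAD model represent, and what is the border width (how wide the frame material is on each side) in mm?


A picture frame. The border width is 61 mm.

Four thin pieces enclosing a rectangular opening — a picture frame. The two full-height stiles are 872 mm tall; the top rail sits at z = 811 and is 61 mm tall, so the border above the opening is 872 − 811 = 61 mm, matching the stile x-width.


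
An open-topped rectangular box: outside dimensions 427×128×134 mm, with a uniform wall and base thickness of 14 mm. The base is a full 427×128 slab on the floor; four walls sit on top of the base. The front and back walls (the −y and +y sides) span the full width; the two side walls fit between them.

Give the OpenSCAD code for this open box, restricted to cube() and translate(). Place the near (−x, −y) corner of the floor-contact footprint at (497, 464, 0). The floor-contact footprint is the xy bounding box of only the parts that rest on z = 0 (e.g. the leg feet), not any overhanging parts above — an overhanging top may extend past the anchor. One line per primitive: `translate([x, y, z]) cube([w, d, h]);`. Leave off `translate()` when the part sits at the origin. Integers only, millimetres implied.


translate([497, 464, 0]) cube([427, 128, 14]);
translate([497, 464, 14]) cube([427, 14, 120]);
translate([497, 578, 14]) cube([427, 14, 120]);
translate([497, 478, 14]) cube([14, 100, 120]);
translate([910, 478, 14]) cube([14, 100, 120]);


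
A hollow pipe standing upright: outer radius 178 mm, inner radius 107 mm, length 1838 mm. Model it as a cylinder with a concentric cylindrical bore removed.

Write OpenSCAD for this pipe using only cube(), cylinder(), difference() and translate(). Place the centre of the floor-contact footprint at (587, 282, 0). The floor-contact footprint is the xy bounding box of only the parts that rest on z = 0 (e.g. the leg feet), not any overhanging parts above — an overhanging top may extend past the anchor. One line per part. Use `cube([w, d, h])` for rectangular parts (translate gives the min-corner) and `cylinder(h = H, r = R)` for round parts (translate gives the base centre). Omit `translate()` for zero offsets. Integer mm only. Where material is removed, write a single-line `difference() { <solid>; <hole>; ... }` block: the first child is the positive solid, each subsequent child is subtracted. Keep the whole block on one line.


difference() { translate([587, 282, 0]) cylinder(h = 1838, r = 178); translate([587, 282, 0]) cylinder(h = 1838, r = 107); }


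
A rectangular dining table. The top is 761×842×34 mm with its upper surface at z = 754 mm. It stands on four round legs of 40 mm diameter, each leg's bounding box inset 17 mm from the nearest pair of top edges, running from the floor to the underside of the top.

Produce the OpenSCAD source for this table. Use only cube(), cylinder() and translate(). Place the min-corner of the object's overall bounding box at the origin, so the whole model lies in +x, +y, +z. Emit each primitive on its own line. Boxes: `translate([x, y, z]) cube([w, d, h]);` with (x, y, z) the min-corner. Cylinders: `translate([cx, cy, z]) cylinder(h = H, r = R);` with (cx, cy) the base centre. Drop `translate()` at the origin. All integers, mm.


// leg_h = 754 - 34 = 720
translate([0, 0, 720]) cube([761, 842, 34]);
translate([37, 37, 0]) cylinder(h = 720, r = 20);
translate([724, 37, 0]) cylinder(h = 720, r = 20);
translate([37, 805, 0]) cylinder(h = 720, r = 20);
translate([724, 805, 0]) cylinder(h = 720, r = 20);


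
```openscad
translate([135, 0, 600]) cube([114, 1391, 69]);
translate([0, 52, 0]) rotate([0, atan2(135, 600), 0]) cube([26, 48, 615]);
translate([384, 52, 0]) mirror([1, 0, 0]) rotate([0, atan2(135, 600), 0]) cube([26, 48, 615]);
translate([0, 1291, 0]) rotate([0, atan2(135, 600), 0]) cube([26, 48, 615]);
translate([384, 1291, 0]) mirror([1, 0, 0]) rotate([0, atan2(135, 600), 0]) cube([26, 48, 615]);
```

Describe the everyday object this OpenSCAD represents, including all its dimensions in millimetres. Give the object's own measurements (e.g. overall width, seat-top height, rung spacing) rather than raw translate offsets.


A sawhorse. A 114×1391×69 mm beam (x, y, z) sits on two A-frame leg pairs. Each pair is two raked legs of 26×48 mm section (48 mm along y) splaying symmetrically in x. Each leg rises 600 mm vertically over 135 mm of horizontal reach and is 615 mm long along its own axis. Every leg's outer bottom edge rests on the floor and its outer top edge meets a bottom edge of the beam — the left legs (tilting toward +x) meet the beam's −x bottom edge, the right legs (their mirror images, tilting toward −x) meet its +x bottom edge — so the leg tops tuck under the beam, the beam's underside is 600 mm above the floor, and the feet are 384 mm apart outside-to-outside with the beam centred between them. The two leg pairs are set in 52 mm from either end of the beam.
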